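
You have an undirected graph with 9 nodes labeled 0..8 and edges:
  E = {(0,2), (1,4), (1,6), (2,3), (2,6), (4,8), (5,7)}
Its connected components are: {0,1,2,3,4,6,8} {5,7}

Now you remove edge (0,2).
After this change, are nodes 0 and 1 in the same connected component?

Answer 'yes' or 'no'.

Initial components: {0,1,2,3,4,6,8} {5,7}
Removing edge (0,2): it was a bridge — component count 2 -> 3.
New components: {0} {1,2,3,4,6,8} {5,7}
Are 0 and 1 in the same component? no

Answer: no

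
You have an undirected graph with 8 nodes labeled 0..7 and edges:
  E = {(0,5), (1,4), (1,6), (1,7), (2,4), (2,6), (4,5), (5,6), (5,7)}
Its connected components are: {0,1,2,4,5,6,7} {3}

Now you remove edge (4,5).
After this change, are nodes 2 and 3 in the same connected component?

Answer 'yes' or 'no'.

Answer: no

Derivation:
Initial components: {0,1,2,4,5,6,7} {3}
Removing edge (4,5): not a bridge — component count unchanged at 2.
New components: {0,1,2,4,5,6,7} {3}
Are 2 and 3 in the same component? no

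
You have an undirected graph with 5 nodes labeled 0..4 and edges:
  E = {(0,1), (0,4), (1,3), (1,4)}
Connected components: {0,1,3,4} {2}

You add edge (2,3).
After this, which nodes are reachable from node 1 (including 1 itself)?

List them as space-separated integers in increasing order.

Before: nodes reachable from 1: {0,1,3,4}
Adding (2,3): merges 1's component with another. Reachability grows.
After: nodes reachable from 1: {0,1,2,3,4}

Answer: 0 1 2 3 4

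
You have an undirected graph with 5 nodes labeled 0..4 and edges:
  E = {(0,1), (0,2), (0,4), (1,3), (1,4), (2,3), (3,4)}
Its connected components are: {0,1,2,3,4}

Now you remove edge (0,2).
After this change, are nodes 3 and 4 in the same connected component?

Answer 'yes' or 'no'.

Answer: yes

Derivation:
Initial components: {0,1,2,3,4}
Removing edge (0,2): not a bridge — component count unchanged at 1.
New components: {0,1,2,3,4}
Are 3 and 4 in the same component? yes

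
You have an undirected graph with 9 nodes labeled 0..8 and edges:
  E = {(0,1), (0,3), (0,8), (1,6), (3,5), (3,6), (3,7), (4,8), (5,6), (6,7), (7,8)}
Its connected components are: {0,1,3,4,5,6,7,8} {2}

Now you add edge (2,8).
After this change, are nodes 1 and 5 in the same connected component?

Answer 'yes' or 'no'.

Answer: yes

Derivation:
Initial components: {0,1,3,4,5,6,7,8} {2}
Adding edge (2,8): merges {2} and {0,1,3,4,5,6,7,8}.
New components: {0,1,2,3,4,5,6,7,8}
Are 1 and 5 in the same component? yes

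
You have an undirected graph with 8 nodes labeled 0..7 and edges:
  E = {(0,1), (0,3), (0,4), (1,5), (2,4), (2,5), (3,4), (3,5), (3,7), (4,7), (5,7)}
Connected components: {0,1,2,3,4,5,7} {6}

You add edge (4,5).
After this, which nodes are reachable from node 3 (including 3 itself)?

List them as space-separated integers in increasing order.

Before: nodes reachable from 3: {0,1,2,3,4,5,7}
Adding (4,5): both endpoints already in same component. Reachability from 3 unchanged.
After: nodes reachable from 3: {0,1,2,3,4,5,7}

Answer: 0 1 2 3 4 5 7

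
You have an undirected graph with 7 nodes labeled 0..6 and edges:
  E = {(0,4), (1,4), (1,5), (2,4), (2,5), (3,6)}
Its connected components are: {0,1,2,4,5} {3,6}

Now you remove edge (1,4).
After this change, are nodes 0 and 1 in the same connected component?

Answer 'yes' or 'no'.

Initial components: {0,1,2,4,5} {3,6}
Removing edge (1,4): not a bridge — component count unchanged at 2.
New components: {0,1,2,4,5} {3,6}
Are 0 and 1 in the same component? yes

Answer: yes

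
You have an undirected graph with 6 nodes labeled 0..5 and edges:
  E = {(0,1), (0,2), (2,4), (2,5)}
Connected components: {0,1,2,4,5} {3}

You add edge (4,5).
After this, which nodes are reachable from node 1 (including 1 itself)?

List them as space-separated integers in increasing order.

Answer: 0 1 2 4 5

Derivation:
Before: nodes reachable from 1: {0,1,2,4,5}
Adding (4,5): both endpoints already in same component. Reachability from 1 unchanged.
After: nodes reachable from 1: {0,1,2,4,5}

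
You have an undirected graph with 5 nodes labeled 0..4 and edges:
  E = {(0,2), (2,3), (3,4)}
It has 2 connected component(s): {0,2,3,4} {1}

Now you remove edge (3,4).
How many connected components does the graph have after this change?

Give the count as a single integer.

Initial component count: 2
Remove (3,4): it was a bridge. Count increases: 2 -> 3.
  After removal, components: {0,2,3} {1} {4}
New component count: 3

Answer: 3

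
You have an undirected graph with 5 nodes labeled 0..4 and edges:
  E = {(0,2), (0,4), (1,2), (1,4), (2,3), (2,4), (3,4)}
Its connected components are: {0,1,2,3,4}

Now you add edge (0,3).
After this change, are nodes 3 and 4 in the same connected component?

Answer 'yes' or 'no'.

Answer: yes

Derivation:
Initial components: {0,1,2,3,4}
Adding edge (0,3): both already in same component {0,1,2,3,4}. No change.
New components: {0,1,2,3,4}
Are 3 and 4 in the same component? yes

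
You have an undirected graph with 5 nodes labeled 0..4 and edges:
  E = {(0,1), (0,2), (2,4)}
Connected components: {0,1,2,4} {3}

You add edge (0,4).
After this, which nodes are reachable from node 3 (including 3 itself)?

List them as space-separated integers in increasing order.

Answer: 3

Derivation:
Before: nodes reachable from 3: {3}
Adding (0,4): both endpoints already in same component. Reachability from 3 unchanged.
After: nodes reachable from 3: {3}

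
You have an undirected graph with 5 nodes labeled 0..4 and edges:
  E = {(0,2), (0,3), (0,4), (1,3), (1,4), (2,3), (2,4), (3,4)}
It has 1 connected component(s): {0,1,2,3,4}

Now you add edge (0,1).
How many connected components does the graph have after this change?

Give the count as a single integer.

Initial component count: 1
Add (0,1): endpoints already in same component. Count unchanged: 1.
New component count: 1

Answer: 1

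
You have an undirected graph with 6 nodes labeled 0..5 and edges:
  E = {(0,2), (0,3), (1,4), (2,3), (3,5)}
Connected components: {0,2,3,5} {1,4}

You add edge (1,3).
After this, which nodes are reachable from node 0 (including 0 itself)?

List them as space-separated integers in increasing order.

Answer: 0 1 2 3 4 5

Derivation:
Before: nodes reachable from 0: {0,2,3,5}
Adding (1,3): merges 0's component with another. Reachability grows.
After: nodes reachable from 0: {0,1,2,3,4,5}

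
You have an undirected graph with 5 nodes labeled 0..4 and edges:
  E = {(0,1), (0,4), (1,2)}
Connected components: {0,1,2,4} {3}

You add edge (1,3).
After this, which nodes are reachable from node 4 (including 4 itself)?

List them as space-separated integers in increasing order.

Before: nodes reachable from 4: {0,1,2,4}
Adding (1,3): merges 4's component with another. Reachability grows.
After: nodes reachable from 4: {0,1,2,3,4}

Answer: 0 1 2 3 4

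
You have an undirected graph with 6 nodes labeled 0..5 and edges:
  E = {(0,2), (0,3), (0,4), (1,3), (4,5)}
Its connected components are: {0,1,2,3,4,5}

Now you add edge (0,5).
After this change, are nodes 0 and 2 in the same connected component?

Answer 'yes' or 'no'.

Initial components: {0,1,2,3,4,5}
Adding edge (0,5): both already in same component {0,1,2,3,4,5}. No change.
New components: {0,1,2,3,4,5}
Are 0 and 2 in the same component? yes

Answer: yes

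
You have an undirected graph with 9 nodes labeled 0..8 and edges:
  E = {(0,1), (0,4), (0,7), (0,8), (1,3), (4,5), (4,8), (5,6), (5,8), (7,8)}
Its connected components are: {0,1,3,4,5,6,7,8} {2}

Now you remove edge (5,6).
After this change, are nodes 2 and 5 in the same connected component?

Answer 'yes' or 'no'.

Initial components: {0,1,3,4,5,6,7,8} {2}
Removing edge (5,6): it was a bridge — component count 2 -> 3.
New components: {0,1,3,4,5,7,8} {2} {6}
Are 2 and 5 in the same component? no

Answer: no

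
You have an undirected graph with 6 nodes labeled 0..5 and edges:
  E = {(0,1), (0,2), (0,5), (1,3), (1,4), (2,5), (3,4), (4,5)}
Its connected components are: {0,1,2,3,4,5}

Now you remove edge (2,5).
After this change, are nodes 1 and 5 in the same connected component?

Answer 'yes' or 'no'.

Answer: yes

Derivation:
Initial components: {0,1,2,3,4,5}
Removing edge (2,5): not a bridge — component count unchanged at 1.
New components: {0,1,2,3,4,5}
Are 1 and 5 in the same component? yes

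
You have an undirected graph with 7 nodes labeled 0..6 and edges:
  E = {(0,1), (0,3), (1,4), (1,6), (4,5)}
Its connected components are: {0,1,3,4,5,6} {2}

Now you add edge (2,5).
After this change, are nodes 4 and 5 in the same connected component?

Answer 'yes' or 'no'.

Initial components: {0,1,3,4,5,6} {2}
Adding edge (2,5): merges {2} and {0,1,3,4,5,6}.
New components: {0,1,2,3,4,5,6}
Are 4 and 5 in the same component? yes

Answer: yes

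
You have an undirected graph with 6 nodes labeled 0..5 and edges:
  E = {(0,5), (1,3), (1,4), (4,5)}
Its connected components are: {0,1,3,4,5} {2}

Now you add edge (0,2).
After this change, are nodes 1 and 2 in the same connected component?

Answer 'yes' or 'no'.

Answer: yes

Derivation:
Initial components: {0,1,3,4,5} {2}
Adding edge (0,2): merges {0,1,3,4,5} and {2}.
New components: {0,1,2,3,4,5}
Are 1 and 2 in the same component? yes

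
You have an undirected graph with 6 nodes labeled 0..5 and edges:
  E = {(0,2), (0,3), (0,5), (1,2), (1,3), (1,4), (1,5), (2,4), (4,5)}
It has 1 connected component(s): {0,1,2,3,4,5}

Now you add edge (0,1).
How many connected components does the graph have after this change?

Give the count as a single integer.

Initial component count: 1
Add (0,1): endpoints already in same component. Count unchanged: 1.
New component count: 1

Answer: 1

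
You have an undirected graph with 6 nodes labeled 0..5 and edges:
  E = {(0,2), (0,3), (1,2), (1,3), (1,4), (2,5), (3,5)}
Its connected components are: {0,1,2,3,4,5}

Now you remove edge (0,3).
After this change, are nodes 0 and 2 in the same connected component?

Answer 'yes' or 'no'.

Answer: yes

Derivation:
Initial components: {0,1,2,3,4,5}
Removing edge (0,3): not a bridge — component count unchanged at 1.
New components: {0,1,2,3,4,5}
Are 0 and 2 in the same component? yes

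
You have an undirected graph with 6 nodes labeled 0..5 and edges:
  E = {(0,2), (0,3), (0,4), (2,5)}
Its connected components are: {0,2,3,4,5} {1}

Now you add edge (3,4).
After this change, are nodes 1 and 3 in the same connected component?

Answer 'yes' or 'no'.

Answer: no

Derivation:
Initial components: {0,2,3,4,5} {1}
Adding edge (3,4): both already in same component {0,2,3,4,5}. No change.
New components: {0,2,3,4,5} {1}
Are 1 and 3 in the same component? no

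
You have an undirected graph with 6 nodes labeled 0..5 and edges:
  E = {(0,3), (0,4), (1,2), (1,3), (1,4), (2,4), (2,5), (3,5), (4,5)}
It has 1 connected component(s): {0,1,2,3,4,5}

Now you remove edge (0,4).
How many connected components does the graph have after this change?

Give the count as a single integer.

Initial component count: 1
Remove (0,4): not a bridge. Count unchanged: 1.
  After removal, components: {0,1,2,3,4,5}
New component count: 1

Answer: 1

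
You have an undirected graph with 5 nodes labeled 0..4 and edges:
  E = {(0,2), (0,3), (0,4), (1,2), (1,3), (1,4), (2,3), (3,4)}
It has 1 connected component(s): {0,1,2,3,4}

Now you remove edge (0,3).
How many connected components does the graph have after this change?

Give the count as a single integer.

Answer: 1

Derivation:
Initial component count: 1
Remove (0,3): not a bridge. Count unchanged: 1.
  After removal, components: {0,1,2,3,4}
New component count: 1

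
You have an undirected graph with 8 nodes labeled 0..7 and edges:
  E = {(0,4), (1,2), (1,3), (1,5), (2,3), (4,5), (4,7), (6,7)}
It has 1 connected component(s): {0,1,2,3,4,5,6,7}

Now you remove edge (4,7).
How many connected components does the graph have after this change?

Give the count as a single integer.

Answer: 2

Derivation:
Initial component count: 1
Remove (4,7): it was a bridge. Count increases: 1 -> 2.
  After removal, components: {0,1,2,3,4,5} {6,7}
New component count: 2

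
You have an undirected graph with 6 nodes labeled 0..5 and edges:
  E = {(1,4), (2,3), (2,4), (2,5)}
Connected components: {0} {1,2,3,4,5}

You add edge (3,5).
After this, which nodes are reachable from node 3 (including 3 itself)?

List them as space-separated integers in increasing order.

Answer: 1 2 3 4 5

Derivation:
Before: nodes reachable from 3: {1,2,3,4,5}
Adding (3,5): both endpoints already in same component. Reachability from 3 unchanged.
After: nodes reachable from 3: {1,2,3,4,5}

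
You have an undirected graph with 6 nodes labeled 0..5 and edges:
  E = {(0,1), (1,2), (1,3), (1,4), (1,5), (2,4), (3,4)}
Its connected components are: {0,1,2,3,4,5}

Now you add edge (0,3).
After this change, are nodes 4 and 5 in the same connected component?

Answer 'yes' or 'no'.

Answer: yes

Derivation:
Initial components: {0,1,2,3,4,5}
Adding edge (0,3): both already in same component {0,1,2,3,4,5}. No change.
New components: {0,1,2,3,4,5}
Are 4 and 5 in the same component? yes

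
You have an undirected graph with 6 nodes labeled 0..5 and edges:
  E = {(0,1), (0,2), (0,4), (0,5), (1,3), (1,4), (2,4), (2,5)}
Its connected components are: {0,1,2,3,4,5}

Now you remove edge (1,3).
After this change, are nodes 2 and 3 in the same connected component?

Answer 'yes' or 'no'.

Answer: no

Derivation:
Initial components: {0,1,2,3,4,5}
Removing edge (1,3): it was a bridge — component count 1 -> 2.
New components: {0,1,2,4,5} {3}
Are 2 and 3 in the same component? no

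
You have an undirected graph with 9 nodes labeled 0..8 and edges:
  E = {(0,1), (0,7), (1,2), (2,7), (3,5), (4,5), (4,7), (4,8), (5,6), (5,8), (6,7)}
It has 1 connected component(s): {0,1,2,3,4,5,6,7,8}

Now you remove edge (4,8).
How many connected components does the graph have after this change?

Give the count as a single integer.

Answer: 1

Derivation:
Initial component count: 1
Remove (4,8): not a bridge. Count unchanged: 1.
  After removal, components: {0,1,2,3,4,5,6,7,8}
New component count: 1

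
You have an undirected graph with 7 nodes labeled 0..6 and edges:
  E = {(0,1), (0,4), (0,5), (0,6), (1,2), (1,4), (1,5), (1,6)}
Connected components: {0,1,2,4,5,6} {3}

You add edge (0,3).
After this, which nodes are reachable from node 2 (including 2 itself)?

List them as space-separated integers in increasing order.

Before: nodes reachable from 2: {0,1,2,4,5,6}
Adding (0,3): merges 2's component with another. Reachability grows.
After: nodes reachable from 2: {0,1,2,3,4,5,6}

Answer: 0 1 2 3 4 5 6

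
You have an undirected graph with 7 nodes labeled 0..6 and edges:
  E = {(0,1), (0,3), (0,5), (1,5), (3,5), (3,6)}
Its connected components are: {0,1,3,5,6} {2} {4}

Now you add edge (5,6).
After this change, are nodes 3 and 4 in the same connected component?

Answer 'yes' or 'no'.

Answer: no

Derivation:
Initial components: {0,1,3,5,6} {2} {4}
Adding edge (5,6): both already in same component {0,1,3,5,6}. No change.
New components: {0,1,3,5,6} {2} {4}
Are 3 and 4 in the same component? no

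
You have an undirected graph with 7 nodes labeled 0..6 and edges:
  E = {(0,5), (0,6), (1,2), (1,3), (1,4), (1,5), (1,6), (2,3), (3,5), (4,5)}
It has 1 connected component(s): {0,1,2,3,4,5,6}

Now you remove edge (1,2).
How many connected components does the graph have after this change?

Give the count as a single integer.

Answer: 1

Derivation:
Initial component count: 1
Remove (1,2): not a bridge. Count unchanged: 1.
  After removal, components: {0,1,2,3,4,5,6}
New component count: 1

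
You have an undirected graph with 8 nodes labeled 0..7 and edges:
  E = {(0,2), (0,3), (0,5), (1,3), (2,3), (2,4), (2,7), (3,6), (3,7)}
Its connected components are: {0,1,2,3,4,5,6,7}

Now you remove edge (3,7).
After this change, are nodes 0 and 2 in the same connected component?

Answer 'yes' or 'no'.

Initial components: {0,1,2,3,4,5,6,7}
Removing edge (3,7): not a bridge — component count unchanged at 1.
New components: {0,1,2,3,4,5,6,7}
Are 0 and 2 in the same component? yes

Answer: yes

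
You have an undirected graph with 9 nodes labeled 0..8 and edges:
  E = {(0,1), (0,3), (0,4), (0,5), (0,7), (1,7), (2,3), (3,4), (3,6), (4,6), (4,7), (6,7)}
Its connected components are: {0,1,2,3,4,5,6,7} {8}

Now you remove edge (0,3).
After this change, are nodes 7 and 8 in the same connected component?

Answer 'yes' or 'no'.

Initial components: {0,1,2,3,4,5,6,7} {8}
Removing edge (0,3): not a bridge — component count unchanged at 2.
New components: {0,1,2,3,4,5,6,7} {8}
Are 7 and 8 in the same component? no

Answer: no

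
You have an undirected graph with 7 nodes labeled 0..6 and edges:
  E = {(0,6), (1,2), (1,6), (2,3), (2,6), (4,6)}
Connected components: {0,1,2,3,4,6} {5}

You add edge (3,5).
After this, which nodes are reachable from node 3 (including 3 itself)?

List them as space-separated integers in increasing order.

Before: nodes reachable from 3: {0,1,2,3,4,6}
Adding (3,5): merges 3's component with another. Reachability grows.
After: nodes reachable from 3: {0,1,2,3,4,5,6}

Answer: 0 1 2 3 4 5 6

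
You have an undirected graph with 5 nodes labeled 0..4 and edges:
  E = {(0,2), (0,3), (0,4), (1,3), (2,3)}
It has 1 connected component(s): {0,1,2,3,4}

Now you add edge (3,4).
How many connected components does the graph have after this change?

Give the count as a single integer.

Initial component count: 1
Add (3,4): endpoints already in same component. Count unchanged: 1.
New component count: 1

Answer: 1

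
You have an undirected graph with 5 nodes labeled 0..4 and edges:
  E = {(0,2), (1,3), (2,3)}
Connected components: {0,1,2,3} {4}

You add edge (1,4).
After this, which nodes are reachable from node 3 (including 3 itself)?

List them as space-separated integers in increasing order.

Answer: 0 1 2 3 4

Derivation:
Before: nodes reachable from 3: {0,1,2,3}
Adding (1,4): merges 3's component with another. Reachability grows.
After: nodes reachable from 3: {0,1,2,3,4}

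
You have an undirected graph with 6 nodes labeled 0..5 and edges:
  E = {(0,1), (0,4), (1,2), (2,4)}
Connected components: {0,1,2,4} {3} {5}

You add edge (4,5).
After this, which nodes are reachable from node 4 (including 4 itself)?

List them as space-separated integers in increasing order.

Answer: 0 1 2 4 5

Derivation:
Before: nodes reachable from 4: {0,1,2,4}
Adding (4,5): merges 4's component with another. Reachability grows.
After: nodes reachable from 4: {0,1,2,4,5}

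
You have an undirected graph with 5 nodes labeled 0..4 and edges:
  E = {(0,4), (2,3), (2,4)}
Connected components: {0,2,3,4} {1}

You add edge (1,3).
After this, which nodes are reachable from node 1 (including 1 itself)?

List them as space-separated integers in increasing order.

Before: nodes reachable from 1: {1}
Adding (1,3): merges 1's component with another. Reachability grows.
After: nodes reachable from 1: {0,1,2,3,4}

Answer: 0 1 2 3 4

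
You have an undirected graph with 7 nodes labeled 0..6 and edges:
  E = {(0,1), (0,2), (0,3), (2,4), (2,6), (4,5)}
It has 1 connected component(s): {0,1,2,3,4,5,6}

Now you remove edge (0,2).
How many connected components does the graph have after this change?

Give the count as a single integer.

Answer: 2

Derivation:
Initial component count: 1
Remove (0,2): it was a bridge. Count increases: 1 -> 2.
  After removal, components: {0,1,3} {2,4,5,6}
New component count: 2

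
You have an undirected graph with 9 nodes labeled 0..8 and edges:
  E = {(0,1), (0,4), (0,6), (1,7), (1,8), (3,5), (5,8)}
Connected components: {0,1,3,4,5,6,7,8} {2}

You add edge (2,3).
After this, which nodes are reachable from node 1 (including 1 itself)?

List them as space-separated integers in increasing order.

Before: nodes reachable from 1: {0,1,3,4,5,6,7,8}
Adding (2,3): merges 1's component with another. Reachability grows.
After: nodes reachable from 1: {0,1,2,3,4,5,6,7,8}

Answer: 0 1 2 3 4 5 6 7 8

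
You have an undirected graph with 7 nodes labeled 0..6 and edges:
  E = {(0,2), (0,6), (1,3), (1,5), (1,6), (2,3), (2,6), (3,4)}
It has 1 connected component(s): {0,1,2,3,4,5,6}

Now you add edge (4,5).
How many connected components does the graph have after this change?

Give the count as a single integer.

Answer: 1

Derivation:
Initial component count: 1
Add (4,5): endpoints already in same component. Count unchanged: 1.
New component count: 1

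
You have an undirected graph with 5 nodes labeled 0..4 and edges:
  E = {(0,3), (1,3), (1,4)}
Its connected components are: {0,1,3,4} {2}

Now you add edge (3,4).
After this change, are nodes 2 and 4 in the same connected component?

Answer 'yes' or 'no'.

Initial components: {0,1,3,4} {2}
Adding edge (3,4): both already in same component {0,1,3,4}. No change.
New components: {0,1,3,4} {2}
Are 2 and 4 in the same component? no

Answer: no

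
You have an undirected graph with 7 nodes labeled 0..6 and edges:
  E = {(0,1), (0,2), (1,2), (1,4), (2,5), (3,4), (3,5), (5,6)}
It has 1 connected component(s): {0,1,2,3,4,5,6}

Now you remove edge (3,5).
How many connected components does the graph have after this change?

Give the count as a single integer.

Initial component count: 1
Remove (3,5): not a bridge. Count unchanged: 1.
  After removal, components: {0,1,2,3,4,5,6}
New component count: 1

Answer: 1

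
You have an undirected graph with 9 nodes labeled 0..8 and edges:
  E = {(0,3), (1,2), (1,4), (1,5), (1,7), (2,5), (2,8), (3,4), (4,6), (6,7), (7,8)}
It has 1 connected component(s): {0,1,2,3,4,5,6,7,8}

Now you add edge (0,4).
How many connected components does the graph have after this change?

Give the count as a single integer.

Initial component count: 1
Add (0,4): endpoints already in same component. Count unchanged: 1.
New component count: 1

Answer: 1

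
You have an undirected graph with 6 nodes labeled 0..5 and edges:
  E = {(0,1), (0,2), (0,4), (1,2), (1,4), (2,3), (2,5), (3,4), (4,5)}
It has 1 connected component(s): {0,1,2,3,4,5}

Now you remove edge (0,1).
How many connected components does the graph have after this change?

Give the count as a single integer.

Answer: 1

Derivation:
Initial component count: 1
Remove (0,1): not a bridge. Count unchanged: 1.
  After removal, components: {0,1,2,3,4,5}
New component count: 1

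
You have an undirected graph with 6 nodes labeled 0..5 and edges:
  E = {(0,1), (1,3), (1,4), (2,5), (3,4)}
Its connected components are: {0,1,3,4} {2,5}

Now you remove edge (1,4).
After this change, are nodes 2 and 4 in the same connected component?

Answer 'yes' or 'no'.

Initial components: {0,1,3,4} {2,5}
Removing edge (1,4): not a bridge — component count unchanged at 2.
New components: {0,1,3,4} {2,5}
Are 2 and 4 in the same component? no

Answer: no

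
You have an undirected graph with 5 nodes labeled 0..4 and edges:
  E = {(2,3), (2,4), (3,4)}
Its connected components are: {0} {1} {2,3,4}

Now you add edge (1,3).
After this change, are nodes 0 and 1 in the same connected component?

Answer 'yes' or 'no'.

Initial components: {0} {1} {2,3,4}
Adding edge (1,3): merges {1} and {2,3,4}.
New components: {0} {1,2,3,4}
Are 0 and 1 in the same component? no

Answer: no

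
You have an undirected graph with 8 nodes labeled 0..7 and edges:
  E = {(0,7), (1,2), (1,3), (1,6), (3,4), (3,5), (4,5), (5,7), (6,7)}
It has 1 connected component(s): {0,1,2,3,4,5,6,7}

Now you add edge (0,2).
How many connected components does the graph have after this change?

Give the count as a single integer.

Initial component count: 1
Add (0,2): endpoints already in same component. Count unchanged: 1.
New component count: 1

Answer: 1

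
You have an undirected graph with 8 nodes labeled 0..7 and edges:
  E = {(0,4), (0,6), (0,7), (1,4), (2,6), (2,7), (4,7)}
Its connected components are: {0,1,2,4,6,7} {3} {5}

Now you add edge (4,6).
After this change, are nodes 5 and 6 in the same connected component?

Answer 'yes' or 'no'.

Initial components: {0,1,2,4,6,7} {3} {5}
Adding edge (4,6): both already in same component {0,1,2,4,6,7}. No change.
New components: {0,1,2,4,6,7} {3} {5}
Are 5 and 6 in the same component? no

Answer: no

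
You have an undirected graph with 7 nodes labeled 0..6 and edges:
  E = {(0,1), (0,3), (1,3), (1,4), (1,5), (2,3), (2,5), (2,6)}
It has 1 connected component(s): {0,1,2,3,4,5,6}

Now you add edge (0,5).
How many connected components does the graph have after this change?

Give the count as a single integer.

Answer: 1

Derivation:
Initial component count: 1
Add (0,5): endpoints already in same component. Count unchanged: 1.
New component count: 1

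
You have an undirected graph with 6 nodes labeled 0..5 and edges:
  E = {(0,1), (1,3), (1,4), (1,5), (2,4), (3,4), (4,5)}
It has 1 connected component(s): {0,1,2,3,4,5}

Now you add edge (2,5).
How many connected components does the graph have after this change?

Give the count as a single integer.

Initial component count: 1
Add (2,5): endpoints already in same component. Count unchanged: 1.
New component count: 1

Answer: 1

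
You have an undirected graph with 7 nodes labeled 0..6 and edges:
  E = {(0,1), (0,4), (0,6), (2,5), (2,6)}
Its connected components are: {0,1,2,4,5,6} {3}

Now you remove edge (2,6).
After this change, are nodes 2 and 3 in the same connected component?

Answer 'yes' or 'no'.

Initial components: {0,1,2,4,5,6} {3}
Removing edge (2,6): it was a bridge — component count 2 -> 3.
New components: {0,1,4,6} {2,5} {3}
Are 2 and 3 in the same component? no

Answer: no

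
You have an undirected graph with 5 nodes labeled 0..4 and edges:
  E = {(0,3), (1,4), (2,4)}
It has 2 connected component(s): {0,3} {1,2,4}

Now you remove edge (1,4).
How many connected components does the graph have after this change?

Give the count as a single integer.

Answer: 3

Derivation:
Initial component count: 2
Remove (1,4): it was a bridge. Count increases: 2 -> 3.
  After removal, components: {0,3} {1} {2,4}
New component count: 3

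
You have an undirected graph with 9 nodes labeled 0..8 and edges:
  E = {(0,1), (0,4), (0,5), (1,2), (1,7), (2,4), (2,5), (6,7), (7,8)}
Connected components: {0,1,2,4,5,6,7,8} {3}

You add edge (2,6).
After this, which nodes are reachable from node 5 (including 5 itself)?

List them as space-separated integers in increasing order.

Answer: 0 1 2 4 5 6 7 8

Derivation:
Before: nodes reachable from 5: {0,1,2,4,5,6,7,8}
Adding (2,6): both endpoints already in same component. Reachability from 5 unchanged.
After: nodes reachable from 5: {0,1,2,4,5,6,7,8}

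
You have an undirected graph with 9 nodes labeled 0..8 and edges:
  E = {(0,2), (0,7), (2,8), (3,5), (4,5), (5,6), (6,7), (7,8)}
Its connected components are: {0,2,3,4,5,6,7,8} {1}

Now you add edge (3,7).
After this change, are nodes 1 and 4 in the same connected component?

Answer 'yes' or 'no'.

Initial components: {0,2,3,4,5,6,7,8} {1}
Adding edge (3,7): both already in same component {0,2,3,4,5,6,7,8}. No change.
New components: {0,2,3,4,5,6,7,8} {1}
Are 1 and 4 in the same component? no

Answer: no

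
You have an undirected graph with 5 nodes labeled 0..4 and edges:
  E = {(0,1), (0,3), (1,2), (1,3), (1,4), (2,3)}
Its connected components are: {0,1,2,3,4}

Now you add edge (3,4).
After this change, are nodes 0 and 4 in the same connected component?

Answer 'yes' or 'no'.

Answer: yes

Derivation:
Initial components: {0,1,2,3,4}
Adding edge (3,4): both already in same component {0,1,2,3,4}. No change.
New components: {0,1,2,3,4}
Are 0 and 4 in the same component? yes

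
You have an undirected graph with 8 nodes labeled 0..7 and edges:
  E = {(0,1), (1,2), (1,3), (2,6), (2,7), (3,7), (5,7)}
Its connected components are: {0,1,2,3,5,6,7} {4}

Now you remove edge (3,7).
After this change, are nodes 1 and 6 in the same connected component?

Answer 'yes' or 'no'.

Initial components: {0,1,2,3,5,6,7} {4}
Removing edge (3,7): not a bridge — component count unchanged at 2.
New components: {0,1,2,3,5,6,7} {4}
Are 1 and 6 in the same component? yes

Answer: yes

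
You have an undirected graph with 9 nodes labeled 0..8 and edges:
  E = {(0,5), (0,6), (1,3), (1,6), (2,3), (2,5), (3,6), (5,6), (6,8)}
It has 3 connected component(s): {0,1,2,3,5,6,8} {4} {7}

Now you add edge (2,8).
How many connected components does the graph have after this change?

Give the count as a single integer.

Answer: 3

Derivation:
Initial component count: 3
Add (2,8): endpoints already in same component. Count unchanged: 3.
New component count: 3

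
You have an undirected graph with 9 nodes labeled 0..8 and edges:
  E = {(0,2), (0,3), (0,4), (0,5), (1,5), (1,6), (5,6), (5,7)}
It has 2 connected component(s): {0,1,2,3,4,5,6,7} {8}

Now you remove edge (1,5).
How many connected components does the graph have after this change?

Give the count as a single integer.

Initial component count: 2
Remove (1,5): not a bridge. Count unchanged: 2.
  After removal, components: {0,1,2,3,4,5,6,7} {8}
New component count: 2

Answer: 2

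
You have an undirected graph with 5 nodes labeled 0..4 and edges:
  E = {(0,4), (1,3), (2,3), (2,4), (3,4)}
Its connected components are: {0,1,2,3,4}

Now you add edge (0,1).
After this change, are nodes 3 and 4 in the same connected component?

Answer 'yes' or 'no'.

Answer: yes

Derivation:
Initial components: {0,1,2,3,4}
Adding edge (0,1): both already in same component {0,1,2,3,4}. No change.
New components: {0,1,2,3,4}
Are 3 and 4 in the same component? yes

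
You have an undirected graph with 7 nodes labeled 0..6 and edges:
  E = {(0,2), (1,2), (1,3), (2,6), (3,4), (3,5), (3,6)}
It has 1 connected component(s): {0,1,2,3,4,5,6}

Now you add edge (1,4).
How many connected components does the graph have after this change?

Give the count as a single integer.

Initial component count: 1
Add (1,4): endpoints already in same component. Count unchanged: 1.
New component count: 1

Answer: 1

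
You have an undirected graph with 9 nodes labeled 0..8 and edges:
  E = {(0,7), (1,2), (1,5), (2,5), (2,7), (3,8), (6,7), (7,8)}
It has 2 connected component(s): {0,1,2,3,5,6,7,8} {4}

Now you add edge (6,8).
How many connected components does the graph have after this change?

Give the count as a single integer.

Initial component count: 2
Add (6,8): endpoints already in same component. Count unchanged: 2.
New component count: 2

Answer: 2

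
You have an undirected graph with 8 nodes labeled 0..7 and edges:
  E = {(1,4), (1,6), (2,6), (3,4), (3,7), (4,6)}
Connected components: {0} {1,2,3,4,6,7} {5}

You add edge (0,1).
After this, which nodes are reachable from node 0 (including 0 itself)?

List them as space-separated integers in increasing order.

Before: nodes reachable from 0: {0}
Adding (0,1): merges 0's component with another. Reachability grows.
After: nodes reachable from 0: {0,1,2,3,4,6,7}

Answer: 0 1 2 3 4 6 7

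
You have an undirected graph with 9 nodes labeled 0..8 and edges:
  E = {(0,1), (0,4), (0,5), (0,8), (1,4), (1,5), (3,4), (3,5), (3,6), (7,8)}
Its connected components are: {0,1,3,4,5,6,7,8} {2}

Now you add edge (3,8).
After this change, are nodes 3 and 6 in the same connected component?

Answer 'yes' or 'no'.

Initial components: {0,1,3,4,5,6,7,8} {2}
Adding edge (3,8): both already in same component {0,1,3,4,5,6,7,8}. No change.
New components: {0,1,3,4,5,6,7,8} {2}
Are 3 and 6 in the same component? yes

Answer: yes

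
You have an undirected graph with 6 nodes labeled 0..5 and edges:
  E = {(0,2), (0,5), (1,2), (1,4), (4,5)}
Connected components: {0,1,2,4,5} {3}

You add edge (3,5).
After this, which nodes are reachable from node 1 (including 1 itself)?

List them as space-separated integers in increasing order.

Answer: 0 1 2 3 4 5

Derivation:
Before: nodes reachable from 1: {0,1,2,4,5}
Adding (3,5): merges 1's component with another. Reachability grows.
After: nodes reachable from 1: {0,1,2,3,4,5}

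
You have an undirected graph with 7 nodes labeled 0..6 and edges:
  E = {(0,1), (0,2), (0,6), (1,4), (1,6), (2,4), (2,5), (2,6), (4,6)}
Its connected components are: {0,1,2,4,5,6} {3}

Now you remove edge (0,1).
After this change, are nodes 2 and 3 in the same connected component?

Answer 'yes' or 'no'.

Answer: no

Derivation:
Initial components: {0,1,2,4,5,6} {3}
Removing edge (0,1): not a bridge — component count unchanged at 2.
New components: {0,1,2,4,5,6} {3}
Are 2 and 3 in the same component? no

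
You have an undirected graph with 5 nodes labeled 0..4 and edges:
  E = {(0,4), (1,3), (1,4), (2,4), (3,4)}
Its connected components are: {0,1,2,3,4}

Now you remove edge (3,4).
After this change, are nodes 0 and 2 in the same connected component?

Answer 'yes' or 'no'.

Initial components: {0,1,2,3,4}
Removing edge (3,4): not a bridge — component count unchanged at 1.
New components: {0,1,2,3,4}
Are 0 and 2 in the same component? yes

Answer: yes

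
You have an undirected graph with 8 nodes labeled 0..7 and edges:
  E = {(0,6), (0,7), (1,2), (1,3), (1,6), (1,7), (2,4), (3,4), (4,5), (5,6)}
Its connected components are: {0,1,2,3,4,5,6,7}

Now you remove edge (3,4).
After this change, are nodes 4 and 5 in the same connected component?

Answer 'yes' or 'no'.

Initial components: {0,1,2,3,4,5,6,7}
Removing edge (3,4): not a bridge — component count unchanged at 1.
New components: {0,1,2,3,4,5,6,7}
Are 4 and 5 in the same component? yes

Answer: yes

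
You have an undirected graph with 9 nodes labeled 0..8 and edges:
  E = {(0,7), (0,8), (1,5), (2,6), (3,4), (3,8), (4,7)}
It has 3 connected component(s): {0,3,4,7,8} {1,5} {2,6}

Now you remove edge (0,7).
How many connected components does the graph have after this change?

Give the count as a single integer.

Initial component count: 3
Remove (0,7): not a bridge. Count unchanged: 3.
  After removal, components: {0,3,4,7,8} {1,5} {2,6}
New component count: 3

Answer: 3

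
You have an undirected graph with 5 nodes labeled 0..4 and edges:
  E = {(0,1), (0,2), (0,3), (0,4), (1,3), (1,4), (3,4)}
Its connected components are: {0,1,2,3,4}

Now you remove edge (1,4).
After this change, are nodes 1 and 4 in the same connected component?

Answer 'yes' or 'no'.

Answer: yes

Derivation:
Initial components: {0,1,2,3,4}
Removing edge (1,4): not a bridge — component count unchanged at 1.
New components: {0,1,2,3,4}
Are 1 and 4 in the same component? yes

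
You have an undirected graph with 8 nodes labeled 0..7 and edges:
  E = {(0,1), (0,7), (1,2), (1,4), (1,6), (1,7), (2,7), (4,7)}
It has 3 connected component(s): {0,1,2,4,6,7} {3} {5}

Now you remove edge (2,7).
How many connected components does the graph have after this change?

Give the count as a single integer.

Initial component count: 3
Remove (2,7): not a bridge. Count unchanged: 3.
  After removal, components: {0,1,2,4,6,7} {3} {5}
New component count: 3

Answer: 3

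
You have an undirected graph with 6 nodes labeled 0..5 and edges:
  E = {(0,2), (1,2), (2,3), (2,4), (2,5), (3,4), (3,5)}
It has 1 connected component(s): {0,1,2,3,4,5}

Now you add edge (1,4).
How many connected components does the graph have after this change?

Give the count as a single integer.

Initial component count: 1
Add (1,4): endpoints already in same component. Count unchanged: 1.
New component count: 1

Answer: 1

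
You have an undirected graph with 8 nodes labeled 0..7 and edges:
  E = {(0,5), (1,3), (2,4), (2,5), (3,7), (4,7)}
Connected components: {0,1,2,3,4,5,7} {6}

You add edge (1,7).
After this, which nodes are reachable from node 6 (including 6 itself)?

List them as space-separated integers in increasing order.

Before: nodes reachable from 6: {6}
Adding (1,7): both endpoints already in same component. Reachability from 6 unchanged.
After: nodes reachable from 6: {6}

Answer: 6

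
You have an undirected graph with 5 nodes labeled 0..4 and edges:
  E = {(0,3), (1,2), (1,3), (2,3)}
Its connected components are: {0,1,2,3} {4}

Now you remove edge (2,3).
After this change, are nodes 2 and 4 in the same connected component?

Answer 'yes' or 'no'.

Initial components: {0,1,2,3} {4}
Removing edge (2,3): not a bridge — component count unchanged at 2.
New components: {0,1,2,3} {4}
Are 2 and 4 in the same component? no

Answer: no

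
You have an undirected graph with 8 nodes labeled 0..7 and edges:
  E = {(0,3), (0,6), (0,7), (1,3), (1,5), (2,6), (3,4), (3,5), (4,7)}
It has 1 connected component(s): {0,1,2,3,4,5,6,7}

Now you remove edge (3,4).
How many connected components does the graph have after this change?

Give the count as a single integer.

Answer: 1

Derivation:
Initial component count: 1
Remove (3,4): not a bridge. Count unchanged: 1.
  After removal, components: {0,1,2,3,4,5,6,7}
New component count: 1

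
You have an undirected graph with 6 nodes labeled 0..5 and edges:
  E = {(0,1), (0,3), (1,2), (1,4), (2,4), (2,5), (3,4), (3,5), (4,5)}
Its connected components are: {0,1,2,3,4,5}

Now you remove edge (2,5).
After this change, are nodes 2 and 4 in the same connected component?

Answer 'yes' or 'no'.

Answer: yes

Derivation:
Initial components: {0,1,2,3,4,5}
Removing edge (2,5): not a bridge — component count unchanged at 1.
New components: {0,1,2,3,4,5}
Are 2 and 4 in the same component? yes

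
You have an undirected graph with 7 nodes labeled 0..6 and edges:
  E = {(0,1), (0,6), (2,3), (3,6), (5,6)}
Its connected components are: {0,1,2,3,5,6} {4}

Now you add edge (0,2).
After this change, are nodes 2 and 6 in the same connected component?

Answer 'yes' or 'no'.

Initial components: {0,1,2,3,5,6} {4}
Adding edge (0,2): both already in same component {0,1,2,3,5,6}. No change.
New components: {0,1,2,3,5,6} {4}
Are 2 and 6 in the same component? yes

Answer: yes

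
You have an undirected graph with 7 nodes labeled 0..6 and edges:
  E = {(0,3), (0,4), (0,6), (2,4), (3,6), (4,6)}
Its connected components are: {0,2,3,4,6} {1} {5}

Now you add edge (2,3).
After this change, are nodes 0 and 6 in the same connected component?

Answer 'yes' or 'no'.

Answer: yes

Derivation:
Initial components: {0,2,3,4,6} {1} {5}
Adding edge (2,3): both already in same component {0,2,3,4,6}. No change.
New components: {0,2,3,4,6} {1} {5}
Are 0 and 6 in the same component? yes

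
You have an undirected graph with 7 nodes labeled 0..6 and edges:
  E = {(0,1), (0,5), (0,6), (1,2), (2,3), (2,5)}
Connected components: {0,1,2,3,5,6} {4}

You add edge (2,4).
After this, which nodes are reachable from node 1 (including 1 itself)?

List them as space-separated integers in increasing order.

Answer: 0 1 2 3 4 5 6

Derivation:
Before: nodes reachable from 1: {0,1,2,3,5,6}
Adding (2,4): merges 1's component with another. Reachability grows.
After: nodes reachable from 1: {0,1,2,3,4,5,6}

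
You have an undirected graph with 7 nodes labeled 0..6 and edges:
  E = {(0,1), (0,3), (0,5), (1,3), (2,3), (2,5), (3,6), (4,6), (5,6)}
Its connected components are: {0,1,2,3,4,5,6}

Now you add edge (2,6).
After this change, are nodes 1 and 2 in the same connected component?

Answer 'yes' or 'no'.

Answer: yes

Derivation:
Initial components: {0,1,2,3,4,5,6}
Adding edge (2,6): both already in same component {0,1,2,3,4,5,6}. No change.
New components: {0,1,2,3,4,5,6}
Are 1 and 2 in the same component? yes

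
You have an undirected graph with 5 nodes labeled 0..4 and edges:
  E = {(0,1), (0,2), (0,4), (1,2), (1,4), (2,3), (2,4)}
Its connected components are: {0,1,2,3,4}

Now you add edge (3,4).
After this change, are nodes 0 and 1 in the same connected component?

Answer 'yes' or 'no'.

Initial components: {0,1,2,3,4}
Adding edge (3,4): both already in same component {0,1,2,3,4}. No change.
New components: {0,1,2,3,4}
Are 0 and 1 in the same component? yes

Answer: yes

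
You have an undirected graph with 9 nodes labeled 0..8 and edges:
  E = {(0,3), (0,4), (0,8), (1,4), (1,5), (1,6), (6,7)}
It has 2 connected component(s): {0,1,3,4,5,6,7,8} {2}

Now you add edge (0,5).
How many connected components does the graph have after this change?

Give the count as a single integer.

Answer: 2

Derivation:
Initial component count: 2
Add (0,5): endpoints already in same component. Count unchanged: 2.
New component count: 2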